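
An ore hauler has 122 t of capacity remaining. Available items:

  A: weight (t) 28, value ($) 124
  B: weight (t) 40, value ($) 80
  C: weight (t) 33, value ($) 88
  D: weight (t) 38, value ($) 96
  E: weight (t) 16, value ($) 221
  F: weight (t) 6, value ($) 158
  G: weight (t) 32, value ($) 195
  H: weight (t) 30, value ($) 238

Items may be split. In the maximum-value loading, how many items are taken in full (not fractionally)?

5

Sort by value per unit weight and fill in that order.
Ratios (sorted): F 26.33, E 13.81, H 7.93, G 6.09, A 4.43, C 2.67, D 2.53, B 2.00
take F (6 @ 158); take E (16 @ 221); take H (30 @ 238); take G (32 @ 195); take A (28 @ 124); take 10/33 of C → 26.67. Capacity used 122/122.
5 item(s) taken whole; one partial (take 10/33 of C).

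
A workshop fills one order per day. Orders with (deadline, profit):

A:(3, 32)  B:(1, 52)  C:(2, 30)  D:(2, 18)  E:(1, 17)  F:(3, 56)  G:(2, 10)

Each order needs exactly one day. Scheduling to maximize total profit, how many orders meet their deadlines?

3

By profit: F(d3,56), B(d1,52), A(d3,32), C(d2,30), D(d2,18), E(d1,17), G(d2,10)
F→slot 3; B→slot 1; A→slot 2; C skipped; D skipped; E skipped; G skipped.
3 of 7 scheduled.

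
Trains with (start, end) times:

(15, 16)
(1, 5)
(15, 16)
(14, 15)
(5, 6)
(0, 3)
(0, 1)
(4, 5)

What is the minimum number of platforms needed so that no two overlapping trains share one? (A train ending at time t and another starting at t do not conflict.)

2

Count concurrent intervals with a sweep; the peak is the room count.
Events (time:±→running): 0:+→1 0:+→2 … peak 2.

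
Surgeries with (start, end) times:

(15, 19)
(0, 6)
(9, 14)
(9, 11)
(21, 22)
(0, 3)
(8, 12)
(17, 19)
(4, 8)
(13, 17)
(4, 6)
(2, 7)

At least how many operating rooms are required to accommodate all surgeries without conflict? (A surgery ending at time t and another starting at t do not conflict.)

Count concurrent intervals with a sweep; the peak is the room count.
Events (time:±→running): 0:+→1 0:+→2 2:+→3 3:-→2 4:+→3 4:+→4 … peak 4.

4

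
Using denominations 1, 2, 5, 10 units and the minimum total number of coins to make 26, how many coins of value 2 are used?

0

26 = 2×10 + 1×5 + 1×1
Count of 2: 0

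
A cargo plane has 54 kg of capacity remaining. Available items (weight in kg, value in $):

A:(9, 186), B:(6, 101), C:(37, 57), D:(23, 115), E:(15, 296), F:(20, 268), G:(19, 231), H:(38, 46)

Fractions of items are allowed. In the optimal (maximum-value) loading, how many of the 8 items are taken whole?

4

Sort by value per unit weight and fill in that order.
Ratios (sorted): A 20.67, E 19.73, B 16.83, F 13.40, G 12.16, D 5.00, C 1.54, H 1.21
take A (9 @ 186); take E (15 @ 296); take B (6 @ 101); take F (20 @ 268); take 4/19 of G → 48.63. Capacity used 54/54.
4 item(s) taken whole; one partial (take 4/19 of G).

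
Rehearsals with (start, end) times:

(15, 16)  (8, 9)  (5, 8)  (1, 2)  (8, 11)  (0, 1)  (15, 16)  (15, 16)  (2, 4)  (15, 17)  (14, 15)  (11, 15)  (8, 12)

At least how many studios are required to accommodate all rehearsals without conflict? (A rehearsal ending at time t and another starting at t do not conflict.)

4

The answer is the maximum number of intervals overlapping at any instant.
Events (time:±→running): 0:+→1 1:-→0 1:+→1 2:-→0 2:+→1 4:-→0 5:+→1 8:-→0 8:+→1 8:+→2 8:+→3 9:-→2 11:-→1 11:+→2 12:-→1 14:+→2 15:-→1 15:-→0 15:+→1 15:+→2 15:+→3 15:+→4 … peak 4.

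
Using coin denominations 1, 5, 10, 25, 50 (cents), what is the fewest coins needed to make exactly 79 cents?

6

79 = 1×50 + 1×25 + 4×1
Total coins = 1 + 1 + 4 = 6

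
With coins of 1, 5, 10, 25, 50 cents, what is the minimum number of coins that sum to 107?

Greedy: take as many of the largest coin as possible, then repeat with the remainder.
107 = 2×50 + 1×5 + 2×1
Total coins = 2 + 1 + 2 = 5

5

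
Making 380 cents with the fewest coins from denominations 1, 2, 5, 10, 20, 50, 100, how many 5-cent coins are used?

0

Greedy: take as many of the largest coin as possible, then repeat with the remainder.
380 − 3×100→80 − 1×50→30 − 1×20→10 − 1×10→0
Count of 5: 0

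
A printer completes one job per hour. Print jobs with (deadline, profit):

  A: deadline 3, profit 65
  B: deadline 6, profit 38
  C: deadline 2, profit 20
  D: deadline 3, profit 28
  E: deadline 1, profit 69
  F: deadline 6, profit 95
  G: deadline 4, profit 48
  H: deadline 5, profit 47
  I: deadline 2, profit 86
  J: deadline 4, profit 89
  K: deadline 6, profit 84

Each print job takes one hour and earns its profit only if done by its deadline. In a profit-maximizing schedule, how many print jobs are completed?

Take jobs in profit order; each goes to the latest open slot no later than its deadline.
Profit order: F=95 J=89 I=86 K=84 E=69 A=65 G=48 H=47 B=38 D=28 C=20
Assign: F→slot 6, J→slot 4, I→slot 2, K→slot 5, E→slot 1, A→slot 3, G skipped, H skipped, B skipped, D skipped, C skipped.
Slots: [1:E] [2:I] [3:A] [4:J] [5:K] [6:F]
6 of 11 scheduled.

6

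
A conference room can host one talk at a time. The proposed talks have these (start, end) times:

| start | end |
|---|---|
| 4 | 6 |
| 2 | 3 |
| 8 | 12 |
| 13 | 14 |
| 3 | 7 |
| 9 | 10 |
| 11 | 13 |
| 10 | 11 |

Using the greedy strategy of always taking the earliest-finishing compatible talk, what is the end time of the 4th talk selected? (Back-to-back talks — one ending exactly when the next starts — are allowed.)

Order by finish time; keep every interval that doesn't clash with the previous kept one.
Sorted by end: (2,3)  (4,6)  (3,7)  (9,10)  (10,11)  (8,12)  (11,13)  (13,14)
take (2,3); take (4,6); take (9,10); take (10,11); skip (8,12); take (11,13); take (13,14).
Selected: (2,3) (4,6) (9,10) (10,11) (11,13) (13,14)

11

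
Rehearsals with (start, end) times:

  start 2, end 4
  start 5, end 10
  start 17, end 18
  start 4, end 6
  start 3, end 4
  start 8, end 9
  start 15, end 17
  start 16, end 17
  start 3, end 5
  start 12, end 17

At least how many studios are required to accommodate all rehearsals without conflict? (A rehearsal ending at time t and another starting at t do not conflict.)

3

starts: [2, 3, 3, 4, 5, 8, 12, 15, 16, 17]
ends:   [4, 4, 5, 6, 9, 10, 17, 17, 17, 18]
s2→1 s3→2 s3→3  — peak 3.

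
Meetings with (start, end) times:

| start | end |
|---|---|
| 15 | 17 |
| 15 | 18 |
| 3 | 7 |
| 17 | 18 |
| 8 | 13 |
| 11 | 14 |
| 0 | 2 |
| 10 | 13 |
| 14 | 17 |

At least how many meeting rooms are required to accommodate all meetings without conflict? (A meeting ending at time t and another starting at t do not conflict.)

The answer is the maximum number of intervals overlapping at any instant.
starts: [0, 3, 8, 10, 11, 14, 15, 15, 17]
ends:   [2, 7, 13, 13, 14, 17, 17, 18, 18]
s0→1 e2→0 s3→1 e7→0 s8→1 s10→2 s11→3  — peak 3.

3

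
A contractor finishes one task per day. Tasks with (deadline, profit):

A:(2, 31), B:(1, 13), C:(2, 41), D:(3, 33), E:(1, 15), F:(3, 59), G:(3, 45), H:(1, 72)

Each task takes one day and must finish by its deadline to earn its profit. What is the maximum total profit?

176

Take jobs in profit order; each goes to the latest open slot no later than its deadline.
By profit: H(d1,72), F(d3,59), G(d3,45), C(d2,41), D(d3,33), A(d2,31), E(d1,15), B(d1,13)
H→slot 1; F→slot 3; G→slot 2; C skipped; D skipped; A skipped; E skipped; B skipped.
Profit = 72 + 45 + 59 = 176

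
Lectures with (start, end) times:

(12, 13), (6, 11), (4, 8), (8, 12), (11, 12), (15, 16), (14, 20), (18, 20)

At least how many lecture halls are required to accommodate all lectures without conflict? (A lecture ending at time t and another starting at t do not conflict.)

Events (time:±→running): 4:+→1 6:+→2 … peak 2.

2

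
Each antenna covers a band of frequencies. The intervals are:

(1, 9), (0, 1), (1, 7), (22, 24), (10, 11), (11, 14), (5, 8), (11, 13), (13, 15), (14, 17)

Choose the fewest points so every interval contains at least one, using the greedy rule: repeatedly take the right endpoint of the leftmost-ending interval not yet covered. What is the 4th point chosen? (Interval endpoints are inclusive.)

15

Process intervals by earliest right end; each time one isn't hit yet, stab at its right endpoint.
By right end: [0,1]  [1,7]  [5,8]  [1,9]  [10,11]  [11,13]  [11,14]  [13,15]  [14,17]  [22,24]
[0,1] uncovered → point at 1; [5,8] uncovered → point at 8; [10,11] uncovered → point at 11; [13,15] uncovered → point at 15; [22,24] uncovered → point at 24.
Points: 1, 8, 11, 15, 24 (5 total).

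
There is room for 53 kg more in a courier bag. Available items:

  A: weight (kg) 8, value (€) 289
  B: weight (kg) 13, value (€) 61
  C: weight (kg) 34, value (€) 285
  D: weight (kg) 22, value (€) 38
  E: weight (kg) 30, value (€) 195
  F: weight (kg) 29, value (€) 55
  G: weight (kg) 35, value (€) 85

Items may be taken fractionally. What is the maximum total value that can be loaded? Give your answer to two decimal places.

645.50

Ratios (sorted): A 36.12, C 8.38, E 6.50, B 4.69, G 2.43, F 1.90, D 1.73
take A (8 @ 289); take C (34 @ 285); take 11/30 of E → 71.50. Capacity used 53/53.
Total value = 645.50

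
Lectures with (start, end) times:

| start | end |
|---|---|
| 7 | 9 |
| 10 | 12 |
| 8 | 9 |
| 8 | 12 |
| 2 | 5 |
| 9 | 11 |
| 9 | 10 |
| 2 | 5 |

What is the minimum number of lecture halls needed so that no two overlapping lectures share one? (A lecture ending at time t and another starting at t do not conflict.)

starts: [2, 2, 7, 8, 8, 9, 9, 10]
ends:   [5, 5, 9, 9, 10, 11, 12, 12]
s2→1 s2→2 e5→1 e5→0 s7→1 s8→2 s8→3  — peak 3.

3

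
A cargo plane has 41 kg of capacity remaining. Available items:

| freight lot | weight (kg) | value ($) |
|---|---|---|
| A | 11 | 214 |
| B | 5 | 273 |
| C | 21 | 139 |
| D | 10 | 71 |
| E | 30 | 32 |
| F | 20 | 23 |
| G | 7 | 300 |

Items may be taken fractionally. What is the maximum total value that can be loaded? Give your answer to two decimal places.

Sort by value per unit weight and fill in that order.
Ratios (sorted): B 54.60, G 42.86, A 19.45, D 7.10, C 6.62, F 1.15, E 1.07
take B (5 @ 273); take G (7 @ 300); take A (11 @ 214); take D (10 @ 71); take 8/21 of C → 52.95. Capacity used 41/41.
Total value = 910.95

910.95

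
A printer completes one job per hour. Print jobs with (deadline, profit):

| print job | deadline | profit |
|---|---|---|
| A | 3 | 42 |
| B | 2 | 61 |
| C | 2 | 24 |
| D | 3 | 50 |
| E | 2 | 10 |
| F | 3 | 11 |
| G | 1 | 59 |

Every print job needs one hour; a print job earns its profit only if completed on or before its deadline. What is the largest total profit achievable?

Take jobs in profit order; each goes to the latest open slot no later than its deadline.
By profit: B(d2,61), G(d1,59), D(d3,50), A(d3,42), C(d2,24), F(d3,11), E(d2,10)
B→slot 2; G→slot 1; D→slot 3; A skipped; C skipped; F skipped; E skipped.
Profit = 59 + 61 + 50 = 170

170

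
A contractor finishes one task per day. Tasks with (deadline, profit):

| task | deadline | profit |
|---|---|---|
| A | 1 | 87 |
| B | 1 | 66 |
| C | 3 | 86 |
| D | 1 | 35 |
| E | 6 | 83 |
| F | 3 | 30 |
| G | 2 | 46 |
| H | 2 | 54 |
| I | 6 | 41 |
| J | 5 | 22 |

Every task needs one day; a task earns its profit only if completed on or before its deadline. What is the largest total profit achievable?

Take jobs in profit order; each goes to the latest open slot no later than its deadline.
Profit order: A=87 C=86 E=83 B=66 H=54 G=46 I=41 D=35 F=30 J=22
Assign: A→slot 1, C→slot 3, E→slot 6, B skipped, H→slot 2, G skipped, I→slot 5, D skipped, F skipped, J→slot 4.
Slots: [1:A] [2:H] [3:C] [4:J] [5:I] [6:E]
Profit = 87 + 54 + 86 + 22 + 41 + 83 = 373

373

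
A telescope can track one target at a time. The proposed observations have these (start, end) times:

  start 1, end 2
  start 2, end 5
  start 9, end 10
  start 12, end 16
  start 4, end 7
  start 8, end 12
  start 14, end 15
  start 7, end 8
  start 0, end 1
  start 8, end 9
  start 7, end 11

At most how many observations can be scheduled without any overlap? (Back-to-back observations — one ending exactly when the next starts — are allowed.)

7

Sorted by end: (0,1)  (1,2)  (2,5)  (4,7)  (7,8)  (8,9)  (9,10)  (7,11)  (8,12)  (14,15)  (12,16)
take (0,1); take (1,2); take (2,5); skip (4,7); take (7,8); take (8,9); take (9,10); take (14,15).
Selected 7 observations.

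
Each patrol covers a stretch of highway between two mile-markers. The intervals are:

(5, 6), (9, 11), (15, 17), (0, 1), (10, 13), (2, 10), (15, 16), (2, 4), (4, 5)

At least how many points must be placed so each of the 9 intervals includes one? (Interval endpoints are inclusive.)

5

Sorted: [0,1] [2,4] [4,5] [5,6] [2,10] [9,11] [10,13] [15,16] [15,17]
{[0,1]} hit by 1; {[2,4],[4,5]} hit by 4; {[5,6],[2,10]} hit by 6; {[9,11],[10,13]} hit by 11; {[15,16],[15,17]} hit by 16.
Points: 1, 4, 6, 11, 16 (5 total).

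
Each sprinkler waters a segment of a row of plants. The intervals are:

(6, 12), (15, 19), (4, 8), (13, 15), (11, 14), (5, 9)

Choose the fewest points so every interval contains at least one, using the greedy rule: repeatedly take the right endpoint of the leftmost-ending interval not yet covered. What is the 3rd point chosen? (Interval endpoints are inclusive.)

19

Sorted: [4,8] [5,9] [6,12] [11,14] [13,15] [15,19]
{[4,8],[5,9],[6,12]} hit by 8; {[11,14],[13,15]} hit by 14; {[15,19]} hit by 19.
Points: 8, 14, 19 (3 total).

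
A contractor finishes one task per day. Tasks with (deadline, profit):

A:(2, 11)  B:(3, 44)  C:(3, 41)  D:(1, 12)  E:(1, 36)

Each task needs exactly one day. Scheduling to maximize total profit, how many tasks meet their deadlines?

3

Profit order: B=44 C=41 E=36 D=12 A=11
Assign: B→slot 3, C→slot 2, E→slot 1, D skipped, A skipped.
Slots: [1:E] [2:C] [3:B]
3 of 5 scheduled.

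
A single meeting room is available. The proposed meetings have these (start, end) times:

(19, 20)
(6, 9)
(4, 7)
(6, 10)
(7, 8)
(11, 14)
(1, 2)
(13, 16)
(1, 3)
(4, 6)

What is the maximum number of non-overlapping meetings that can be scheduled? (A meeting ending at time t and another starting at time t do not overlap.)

5

By end time: (1,2), (1,3), (4,6), (4,7), (7,8), (6,9), (6,10), (11,14), (13,16), (19,20).
Pick (1,2); next start ≥ 2 → (4,6); next start ≥ 6 → (7,8); next start ≥ 8 → (11,14); next start ≥ 14 → (19,20).
Selected 5 meetings.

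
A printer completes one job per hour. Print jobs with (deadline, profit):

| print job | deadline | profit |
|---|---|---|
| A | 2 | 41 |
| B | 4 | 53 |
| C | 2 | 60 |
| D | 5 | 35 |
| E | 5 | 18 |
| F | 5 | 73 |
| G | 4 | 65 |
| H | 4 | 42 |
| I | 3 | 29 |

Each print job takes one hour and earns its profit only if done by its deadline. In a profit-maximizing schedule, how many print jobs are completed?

Sort by profit descending; place each in the latest free slot ≤ its deadline.
Profit order: F=73 G=65 C=60 B=53 H=42 A=41 D=35 I=29 E=18
Assign: F→slot 5, G→slot 4, C→slot 2, B→slot 3, H→slot 1, A skipped, D skipped, I skipped, E skipped.
Slots: [1:H] [2:C] [3:B] [4:G] [5:F]
5 of 9 scheduled.

5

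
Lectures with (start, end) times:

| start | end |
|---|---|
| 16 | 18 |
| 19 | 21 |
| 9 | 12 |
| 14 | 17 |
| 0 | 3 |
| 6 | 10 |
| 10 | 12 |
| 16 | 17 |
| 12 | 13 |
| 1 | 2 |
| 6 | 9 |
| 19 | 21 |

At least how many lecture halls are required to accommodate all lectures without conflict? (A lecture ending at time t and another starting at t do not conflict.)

3

Events (time:±→running): 0:+→1 1:+→2 2:-→1 3:-→0 6:+→1 6:+→2 9:-→1 9:+→2 10:-→1 10:+→2 12:-→1 12:-→0 12:+→1 13:-→0 14:+→1 16:+→2 16:+→3 … peak 3.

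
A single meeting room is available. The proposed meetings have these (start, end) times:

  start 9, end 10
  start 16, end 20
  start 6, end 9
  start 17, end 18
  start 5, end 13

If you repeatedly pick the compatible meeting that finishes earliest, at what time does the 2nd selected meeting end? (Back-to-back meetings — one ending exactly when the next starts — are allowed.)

By end time: (6,9), (9,10), (5,13), (17,18), (16,20).
Pick (6,9); next start ≥ 9 → (9,10); next start ≥ 10 → (17,18).
Selected: (6,9) (9,10) (17,18)

10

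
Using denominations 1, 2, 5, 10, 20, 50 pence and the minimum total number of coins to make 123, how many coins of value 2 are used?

1

123 − 2×50→23 − 1×20→3 − 1×2→1 − 1×1→0
Count of 2: 1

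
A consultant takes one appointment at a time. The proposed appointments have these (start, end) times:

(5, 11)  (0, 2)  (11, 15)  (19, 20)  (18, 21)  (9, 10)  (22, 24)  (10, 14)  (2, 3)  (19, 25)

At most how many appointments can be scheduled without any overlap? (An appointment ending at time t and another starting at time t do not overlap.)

Order by finish time; keep every interval that doesn't clash with the previous kept one.
Sorted by end: (0,2)  (2,3)  (9,10)  (5,11)  (10,14)  (11,15)  (19,20)  (18,21)  (22,24)  (19,25)
take (0,2); take (2,3); take (9,10); skip (5,11); take (10,14); take (19,20); take (22,24); skip (19,25).
Selected 6 appointments.

6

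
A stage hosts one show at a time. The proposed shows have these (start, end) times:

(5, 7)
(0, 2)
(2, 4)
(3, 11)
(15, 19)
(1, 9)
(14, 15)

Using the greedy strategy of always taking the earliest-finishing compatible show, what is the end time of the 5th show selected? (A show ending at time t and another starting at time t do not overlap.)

19

Order by finish time; keep every interval that doesn't clash with the previous kept one.
By end time: (0,2), (2,4), (5,7), (1,9), (3,11), (14,15), (15,19).
Pick (0,2); next start ≥ 2 → (2,4); next start ≥ 4 → (5,7); next start ≥ 7 → (14,15); next start ≥ 15 → (15,19).
Selected: (0,2) (2,4) (5,7) (14,15) (15,19)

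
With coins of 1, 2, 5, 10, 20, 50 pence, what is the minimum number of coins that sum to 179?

7

Greedy: take as many of the largest coin as possible, then repeat with the remainder.
179 = 3×50 + 1×20 + 1×5 + 2×2
Total coins = 3 + 1 + 1 + 2 = 7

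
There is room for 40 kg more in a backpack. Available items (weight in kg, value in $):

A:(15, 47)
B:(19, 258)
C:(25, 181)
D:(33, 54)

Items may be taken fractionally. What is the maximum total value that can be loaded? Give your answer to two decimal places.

Ratios (sorted): B 13.58, C 7.24, A 3.13, D 1.64
take B (19 @ 258); take 21/25 of C → 152.04. Capacity used 40/40.
Total value = 410.04

410.04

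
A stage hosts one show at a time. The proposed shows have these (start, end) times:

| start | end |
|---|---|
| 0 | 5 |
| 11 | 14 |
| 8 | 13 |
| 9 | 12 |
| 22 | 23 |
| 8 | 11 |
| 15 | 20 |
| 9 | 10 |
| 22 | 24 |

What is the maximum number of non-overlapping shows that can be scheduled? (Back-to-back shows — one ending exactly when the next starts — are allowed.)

5

Sort by end time and greedily take each interval whose start is ≥ the last chosen end.
By end time: (0,5), (9,10), (8,11), (9,12), (8,13), (11,14), (15,20), (22,23), (22,24).
Pick (0,5); next start ≥ 5 → (9,10); next start ≥ 10 → (11,14); next start ≥ 14 → (15,20); next start ≥ 20 → (22,23).
Selected 5 shows.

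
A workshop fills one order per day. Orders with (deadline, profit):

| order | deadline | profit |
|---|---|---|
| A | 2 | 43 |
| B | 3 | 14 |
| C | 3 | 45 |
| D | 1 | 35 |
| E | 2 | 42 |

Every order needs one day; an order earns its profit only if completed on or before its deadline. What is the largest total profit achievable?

Take jobs in profit order; each goes to the latest open slot no later than its deadline.
Profit order: C=45 A=43 E=42 D=35 B=14
Assign: C→slot 3, A→slot 2, E→slot 1, D skipped, B skipped.
Slots: [1:E] [2:A] [3:C]
Profit = 42 + 43 + 45 = 130

130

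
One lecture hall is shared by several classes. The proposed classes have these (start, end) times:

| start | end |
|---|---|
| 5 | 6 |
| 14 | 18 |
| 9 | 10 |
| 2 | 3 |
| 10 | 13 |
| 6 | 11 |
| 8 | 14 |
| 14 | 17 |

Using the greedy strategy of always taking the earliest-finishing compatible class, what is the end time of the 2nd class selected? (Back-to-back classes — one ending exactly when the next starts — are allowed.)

Order by finish time; keep every interval that doesn't clash with the previous kept one.
By end time: (2,3), (5,6), (9,10), (6,11), (10,13), (8,14), (14,17), (14,18).
Pick (2,3); next start ≥ 3 → (5,6); next start ≥ 6 → (9,10); next start ≥ 10 → (10,13); next start ≥ 13 → (14,17).
Selected: (2,3) (5,6) (9,10) (10,13) (14,17)

6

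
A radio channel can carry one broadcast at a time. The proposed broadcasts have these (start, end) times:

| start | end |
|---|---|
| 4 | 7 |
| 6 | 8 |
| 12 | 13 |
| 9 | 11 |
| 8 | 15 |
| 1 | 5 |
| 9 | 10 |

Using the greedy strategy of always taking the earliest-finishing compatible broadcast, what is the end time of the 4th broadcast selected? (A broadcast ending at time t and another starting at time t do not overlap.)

13

Order by finish time; keep every interval that doesn't clash with the previous kept one.
By end time: (1,5), (4,7), (6,8), (9,10), (9,11), (12,13), (8,15).
Pick (1,5); next start ≥ 5 → (6,8); next start ≥ 8 → (9,10); next start ≥ 10 → (12,13).
Selected: (1,5) (6,8) (9,10) (12,13)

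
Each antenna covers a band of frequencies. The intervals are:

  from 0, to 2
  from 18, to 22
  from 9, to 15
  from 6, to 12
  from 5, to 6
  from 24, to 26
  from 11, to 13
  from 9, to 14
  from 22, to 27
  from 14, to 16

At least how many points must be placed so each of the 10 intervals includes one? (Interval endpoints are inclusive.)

6

Process intervals by earliest right end; each time one isn't hit yet, stab at its right endpoint.
Sorted: [0,2] [5,6] [6,12] [11,13] [9,14] [9,15] [14,16] [18,22] [24,26] [22,27]
{[0,2]} hit by 2; {[5,6],[6,12]} hit by 6; {[11,13],[9,14],[9,15]} hit by 13; {[14,16]} hit by 16; {[18,22]} hit by 22; {[24,26],[22,27]} hit by 26.
Points: 2, 6, 13, 16, 22, 26 (6 total).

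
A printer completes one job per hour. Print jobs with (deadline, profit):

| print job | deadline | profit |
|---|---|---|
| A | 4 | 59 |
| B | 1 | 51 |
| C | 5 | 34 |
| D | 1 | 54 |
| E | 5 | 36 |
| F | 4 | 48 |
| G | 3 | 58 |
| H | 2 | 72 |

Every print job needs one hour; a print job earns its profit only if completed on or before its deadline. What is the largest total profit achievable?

By profit: H(d2,72), A(d4,59), G(d3,58), D(d1,54), B(d1,51), F(d4,48), E(d5,36), C(d5,34)
H→slot 2; A→slot 4; G→slot 3; D→slot 1; B skipped; F skipped; E→slot 5; C skipped.
Profit = 54 + 72 + 58 + 59 + 36 = 279

279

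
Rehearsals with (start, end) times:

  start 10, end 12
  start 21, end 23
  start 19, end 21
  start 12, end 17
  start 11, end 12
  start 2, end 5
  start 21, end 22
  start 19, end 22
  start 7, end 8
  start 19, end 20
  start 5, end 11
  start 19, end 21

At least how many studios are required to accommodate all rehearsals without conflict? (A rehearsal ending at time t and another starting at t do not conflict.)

4

Count concurrent intervals with a sweep; the peak is the room count.
Events (time:±→running): 2:+→1 5:-→0 5:+→1 7:+→2 8:-→1 10:+→2 11:-→1 11:+→2 12:-→1 12:-→0 12:+→1 17:-→0 19:+→1 19:+→2 19:+→3 19:+→4 … peak 4.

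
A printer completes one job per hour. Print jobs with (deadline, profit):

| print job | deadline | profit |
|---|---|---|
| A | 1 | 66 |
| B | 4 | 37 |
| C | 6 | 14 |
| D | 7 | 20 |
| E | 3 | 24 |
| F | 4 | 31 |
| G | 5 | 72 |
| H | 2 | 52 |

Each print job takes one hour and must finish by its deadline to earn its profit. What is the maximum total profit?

292

By profit: G(d5,72), A(d1,66), H(d2,52), B(d4,37), F(d4,31), E(d3,24), D(d7,20), C(d6,14)
G→slot 5; A→slot 1; H→slot 2; B→slot 4; F→slot 3; E skipped; D→slot 7; C→slot 6.
Profit = 66 + 52 + 31 + 37 + 72 + 14 + 20 = 292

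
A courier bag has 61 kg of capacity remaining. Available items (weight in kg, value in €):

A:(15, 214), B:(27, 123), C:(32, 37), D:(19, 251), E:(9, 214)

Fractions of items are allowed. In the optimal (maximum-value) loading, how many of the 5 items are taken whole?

3

Sort by value per unit weight and fill in that order.
Ratios (sorted): E 23.78, A 14.27, D 13.21, B 4.56, C 1.16
take E (9 @ 214); take A (15 @ 214); take D (19 @ 251); take 18/27 of B → 82.00. Capacity used 61/61.
3 item(s) taken whole; one partial (take 18/27 of B).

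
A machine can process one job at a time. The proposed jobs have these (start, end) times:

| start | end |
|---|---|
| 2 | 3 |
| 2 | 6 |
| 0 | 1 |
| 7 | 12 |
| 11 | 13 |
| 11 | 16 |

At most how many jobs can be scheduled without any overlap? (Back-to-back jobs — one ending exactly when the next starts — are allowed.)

3

Sort by end time and greedily take each interval whose start is ≥ the last chosen end.
By end time: (0,1), (2,3), (2,6), (7,12), (11,13), (11,16).
Pick (0,1); next start ≥ 1 → (2,3); next start ≥ 3 → (7,12).
Selected 3 jobs.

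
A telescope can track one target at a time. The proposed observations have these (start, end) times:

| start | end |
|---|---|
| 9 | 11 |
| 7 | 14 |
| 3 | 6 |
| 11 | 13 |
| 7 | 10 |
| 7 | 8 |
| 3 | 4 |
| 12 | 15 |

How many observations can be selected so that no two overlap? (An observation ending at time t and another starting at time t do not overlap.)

4

Sort by end time and greedily take each interval whose start is ≥ the last chosen end.
Sorted by end: (3,4)  (3,6)  (7,8)  (7,10)  (9,11)  (11,13)  (7,14)  (12,15)
take (3,4); skip (3,6); take (7,8); skip (7,10); take (9,11); take (11,13).
Selected 4 observations.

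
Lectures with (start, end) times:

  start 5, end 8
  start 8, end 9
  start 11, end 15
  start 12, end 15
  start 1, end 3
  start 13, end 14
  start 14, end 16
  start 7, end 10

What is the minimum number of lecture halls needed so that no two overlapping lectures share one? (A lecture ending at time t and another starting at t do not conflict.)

3

The answer is the maximum number of intervals overlapping at any instant.
starts: [1, 5, 7, 8, 11, 12, 13, 14]
ends:   [3, 8, 9, 10, 14, 15, 15, 16]
s1→1 e3→0 s5→1 s7→2 e8→1 s8→2 e9→1 e10→0 s11→1 s12→2 s13→3  — peak 3.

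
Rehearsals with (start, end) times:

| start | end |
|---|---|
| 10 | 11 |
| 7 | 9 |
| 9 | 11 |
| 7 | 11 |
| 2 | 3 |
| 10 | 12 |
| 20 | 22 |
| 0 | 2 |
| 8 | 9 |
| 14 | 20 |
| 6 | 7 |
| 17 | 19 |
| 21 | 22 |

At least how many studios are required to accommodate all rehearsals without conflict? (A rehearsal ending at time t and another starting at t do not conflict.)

The answer is the maximum number of intervals overlapping at any instant.
starts: [0, 2, 6, 7, 7, 8, 9, 10, 10, 14, 17, 20, 21]
ends:   [2, 3, 7, 9, 9, 11, 11, 11, 12, 19, 20, 22, 22]
s0→1 e2→0 s2→1 e3→0 s6→1 e7→0 s7→1 s7→2 s8→3 e9→2 e9→1 s9→2 s10→3 s10→4  — peak 4.

4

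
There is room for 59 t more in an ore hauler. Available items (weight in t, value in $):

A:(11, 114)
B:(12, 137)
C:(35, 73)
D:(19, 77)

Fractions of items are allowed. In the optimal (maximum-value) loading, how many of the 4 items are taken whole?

3

Order: B (137/12=11.42) > A (114/11=10.36) > D (77/19=4.05) > C (73/35=2.09)
Fill: take B (12 @ 137) → take A (11 @ 114) → take D (19 @ 77) → take 17/35 of C → 35.46; 59/59 used.
3 item(s) taken whole; one partial (take 17/35 of C).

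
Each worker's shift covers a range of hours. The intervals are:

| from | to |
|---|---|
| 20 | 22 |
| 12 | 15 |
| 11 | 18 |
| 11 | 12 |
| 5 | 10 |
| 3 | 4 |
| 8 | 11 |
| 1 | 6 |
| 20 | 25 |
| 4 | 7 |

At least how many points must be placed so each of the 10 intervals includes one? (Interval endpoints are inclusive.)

Sort by right endpoint; whenever an interval is uncovered, place a point at its right end.
Sorted: [3,4] [1,6] [4,7] [5,10] [8,11] [11,12] [12,15] [11,18] [20,22] [20,25]
{[3,4],[1,6],[4,7]} hit by 4; {[5,10],[8,11]} hit by 10; {[11,12],[12,15],[11,18]} hit by 12; {[20,22],[20,25]} hit by 22.
Points: 4, 10, 12, 22 (4 total).

4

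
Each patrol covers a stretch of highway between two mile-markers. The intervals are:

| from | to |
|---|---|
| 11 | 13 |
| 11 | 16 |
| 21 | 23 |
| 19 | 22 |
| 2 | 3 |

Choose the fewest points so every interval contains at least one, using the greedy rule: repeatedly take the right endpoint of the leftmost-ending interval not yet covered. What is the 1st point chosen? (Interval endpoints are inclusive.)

3

By right end: [2,3]  [11,13]  [11,16]  [19,22]  [21,23]
[2,3] uncovered → point at 3; [11,13] uncovered → point at 13; [19,22] uncovered → point at 22.
Points: 3, 13, 22 (3 total).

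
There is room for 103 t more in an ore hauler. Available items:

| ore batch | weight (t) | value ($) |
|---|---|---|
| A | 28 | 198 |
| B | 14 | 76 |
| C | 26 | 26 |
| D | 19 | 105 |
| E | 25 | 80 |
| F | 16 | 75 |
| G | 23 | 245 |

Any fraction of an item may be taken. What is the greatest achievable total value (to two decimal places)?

Order: G (245/23=10.65) > A (198/28=7.07) > D (105/19=5.53) > B (76/14=5.43) > F (75/16=4.69) > E (80/25=3.20) > C (26/26=1.00)
Fill: take G (23 @ 245) → take A (28 @ 198) → take D (19 @ 105) → take B (14 @ 76) → take F (16 @ 75) → take 3/25 of E → 9.60; 103/103 used.
Total value = 708.60

708.60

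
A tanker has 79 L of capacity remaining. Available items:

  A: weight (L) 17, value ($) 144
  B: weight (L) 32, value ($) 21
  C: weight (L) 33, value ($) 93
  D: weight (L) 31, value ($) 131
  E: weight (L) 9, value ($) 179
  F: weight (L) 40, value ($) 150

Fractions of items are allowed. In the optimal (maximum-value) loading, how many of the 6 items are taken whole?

3

Ratios (sorted): E 19.89, A 8.47, D 4.23, F 3.75, C 2.82, B 0.66
take E (9 @ 179); take A (17 @ 144); take D (31 @ 131); take 22/40 of F → 82.50. Capacity used 79/79.
3 item(s) taken whole; one partial (take 22/40 of F).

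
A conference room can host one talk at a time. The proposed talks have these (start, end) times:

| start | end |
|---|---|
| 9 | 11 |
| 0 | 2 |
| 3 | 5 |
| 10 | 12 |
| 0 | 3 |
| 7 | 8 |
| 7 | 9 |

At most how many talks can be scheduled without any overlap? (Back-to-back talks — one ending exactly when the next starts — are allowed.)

By end time: (0,2), (0,3), (3,5), (7,8), (7,9), (9,11), (10,12).
Pick (0,2); next start ≥ 2 → (3,5); next start ≥ 5 → (7,8); next start ≥ 8 → (9,11).
Selected 4 talks.

4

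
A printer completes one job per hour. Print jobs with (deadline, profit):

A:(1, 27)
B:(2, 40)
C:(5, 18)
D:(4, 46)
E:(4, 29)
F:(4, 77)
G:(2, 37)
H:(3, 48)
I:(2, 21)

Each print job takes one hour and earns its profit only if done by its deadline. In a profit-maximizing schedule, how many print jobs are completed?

5

Profit order: F=77 H=48 D=46 B=40 G=37 E=29 A=27 I=21 C=18
Assign: F→slot 4, H→slot 3, D→slot 2, B→slot 1, G skipped, E skipped, A skipped, I skipped, C→slot 5.
Slots: [1:B] [2:D] [3:H] [4:F] [5:C]
5 of 9 scheduled.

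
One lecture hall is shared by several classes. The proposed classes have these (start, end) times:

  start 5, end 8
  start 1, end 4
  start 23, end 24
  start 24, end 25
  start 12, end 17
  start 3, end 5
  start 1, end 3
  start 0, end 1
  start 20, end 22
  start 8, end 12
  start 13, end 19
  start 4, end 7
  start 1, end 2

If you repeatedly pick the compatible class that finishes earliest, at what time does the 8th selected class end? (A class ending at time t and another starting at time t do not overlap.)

Order by finish time; keep every interval that doesn't clash with the previous kept one.
Sorted by end: (0,1)  (1,2)  (1,3)  (1,4)  (3,5)  (4,7)  (5,8)  (8,12)  (12,17)  (13,19)  (20,22)  (23,24)  (24,25)
take (0,1); take (1,2); skip (1,4); take (3,5); take (5,8); take (8,12); take (12,17); take (20,22); take (23,24); take (24,25).
Selected: (0,1) (1,2) (3,5) (5,8) (8,12) (12,17) (20,22) (23,24) (24,25)

24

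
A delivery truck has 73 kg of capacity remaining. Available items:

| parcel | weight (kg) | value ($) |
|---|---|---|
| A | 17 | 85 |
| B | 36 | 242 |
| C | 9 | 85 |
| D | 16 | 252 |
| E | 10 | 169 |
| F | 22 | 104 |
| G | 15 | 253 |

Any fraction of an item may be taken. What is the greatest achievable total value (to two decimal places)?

913.61

Greedy by value/weight ratio, highest first.
Ratios (sorted): E 16.90, G 16.87, D 15.75, C 9.44, B 6.72, A 5.00, F 4.73
take E (10 @ 169); take G (15 @ 253); take D (16 @ 252); take C (9 @ 85); take 23/36 of B → 154.61. Capacity used 73/73.
Total value = 913.61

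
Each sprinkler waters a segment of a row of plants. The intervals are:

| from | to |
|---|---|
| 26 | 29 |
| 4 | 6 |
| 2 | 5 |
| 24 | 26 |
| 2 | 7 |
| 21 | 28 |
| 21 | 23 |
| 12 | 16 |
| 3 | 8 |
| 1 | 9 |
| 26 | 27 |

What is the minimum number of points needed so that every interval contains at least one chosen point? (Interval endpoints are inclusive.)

4

Sorted: [2,5] [4,6] [2,7] [3,8] [1,9] [12,16] [21,23] [24,26] [26,27] [21,28] [26,29]
{[2,5],[4,6],[2,7],[3,8],[1,9]} hit by 5; {[12,16]} hit by 16; {[21,23]} hit by 23; {[24,26],[26,27],[21,28],[26,29]} hit by 26.
Points: 5, 16, 23, 26 (4 total).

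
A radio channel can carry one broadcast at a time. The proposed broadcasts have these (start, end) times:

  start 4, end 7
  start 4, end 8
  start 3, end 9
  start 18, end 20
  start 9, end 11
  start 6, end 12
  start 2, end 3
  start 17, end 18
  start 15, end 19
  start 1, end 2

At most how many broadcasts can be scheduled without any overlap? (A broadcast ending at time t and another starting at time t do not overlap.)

6

Order by finish time; keep every interval that doesn't clash with the previous kept one.
Sorted by end: (1,2)  (2,3)  (4,7)  (4,8)  (3,9)  (9,11)  (6,12)  (17,18)  (15,19)  (18,20)
take (1,2); take (2,3); take (4,7); take (9,11); take (17,18); take (18,20).
Selected 6 broadcasts.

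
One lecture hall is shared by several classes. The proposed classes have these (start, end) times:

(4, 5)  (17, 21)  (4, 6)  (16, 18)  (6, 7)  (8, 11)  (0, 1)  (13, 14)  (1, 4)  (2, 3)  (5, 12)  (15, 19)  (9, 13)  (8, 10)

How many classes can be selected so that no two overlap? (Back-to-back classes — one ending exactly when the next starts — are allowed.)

Sort by end time and greedily take each interval whose start is ≥ the last chosen end.
Sorted by end: (0,1)  (2,3)  (1,4)  (4,5)  (4,6)  (6,7)  (8,10)  (8,11)  (5,12)  (9,13)  (13,14)  (16,18)  (15,19)  (17,21)
take (0,1); take (2,3); take (4,5); skip (4,6); take (6,7); take (8,10); take (13,14); take (16,18).
Selected 7 classes.

7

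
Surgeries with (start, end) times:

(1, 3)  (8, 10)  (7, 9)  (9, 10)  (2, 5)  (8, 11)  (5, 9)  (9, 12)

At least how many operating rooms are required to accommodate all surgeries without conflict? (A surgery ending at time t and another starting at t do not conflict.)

Count concurrent intervals with a sweep; the peak is the room count.
starts: [1, 2, 5, 7, 8, 8, 9, 9]
ends:   [3, 5, 9, 9, 10, 10, 11, 12]
s1→1 s2→2 e3→1 e5→0 s5→1 s7→2 s8→3 s8→4  — peak 4.

4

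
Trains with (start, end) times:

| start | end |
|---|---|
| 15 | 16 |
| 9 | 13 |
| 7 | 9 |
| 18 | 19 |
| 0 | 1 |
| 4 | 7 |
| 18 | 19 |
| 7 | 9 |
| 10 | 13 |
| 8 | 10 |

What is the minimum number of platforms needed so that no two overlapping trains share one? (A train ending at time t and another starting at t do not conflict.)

3

Events (time:±→running): 0:+→1 1:-→0 4:+→1 7:-→0 7:+→1 7:+→2 8:+→3 … peak 3.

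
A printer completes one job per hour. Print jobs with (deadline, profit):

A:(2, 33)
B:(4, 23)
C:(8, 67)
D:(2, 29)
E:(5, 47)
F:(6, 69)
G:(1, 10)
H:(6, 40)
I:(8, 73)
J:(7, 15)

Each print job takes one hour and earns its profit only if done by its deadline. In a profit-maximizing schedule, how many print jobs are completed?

8

Sort by profit descending; place each in the latest free slot ≤ its deadline.
By profit: I(d8,73), F(d6,69), C(d8,67), E(d5,47), H(d6,40), A(d2,33), D(d2,29), B(d4,23), J(d7,15), G(d1,10)
I→slot 8; F→slot 6; C→slot 7; E→slot 5; H→slot 4; A→slot 2; D→slot 1; B→slot 3; J skipped; G skipped.
8 of 10 scheduled.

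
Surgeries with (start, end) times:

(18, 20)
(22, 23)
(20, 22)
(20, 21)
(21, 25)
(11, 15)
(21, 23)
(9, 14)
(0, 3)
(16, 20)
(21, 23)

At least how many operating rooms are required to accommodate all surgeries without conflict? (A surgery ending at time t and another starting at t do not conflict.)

Count concurrent intervals with a sweep; the peak is the room count.
starts: [0, 9, 11, 16, 18, 20, 20, 21, 21, 21, 22]
ends:   [3, 14, 15, 20, 20, 21, 22, 23, 23, 23, 25]
s0→1 e3→0 s9→1 s11→2 e14→1 e15→0 s16→1 s18→2 e20→1 e20→0 s20→1 s20→2 e21→1 s21→2 s21→3 s21→4  — peak 4.

4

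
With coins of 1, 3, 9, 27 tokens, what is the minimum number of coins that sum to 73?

5

73 − 2×27→19 − 2×9→1 − 1×1→0
Total coins = 2 + 2 + 1 = 5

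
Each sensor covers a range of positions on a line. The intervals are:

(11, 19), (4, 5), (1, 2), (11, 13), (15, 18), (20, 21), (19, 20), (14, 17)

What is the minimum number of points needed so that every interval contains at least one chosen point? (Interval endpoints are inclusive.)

By right end: [1,2]  [4,5]  [11,13]  [14,17]  [15,18]  [11,19]  [19,20]  [20,21]
[1,2] uncovered → point at 2; [4,5] uncovered → point at 5; [11,13] uncovered → point at 13; [14,17] uncovered → point at 17; [19,20] uncovered → point at 20.
Points: 2, 5, 13, 17, 20 (5 total).

5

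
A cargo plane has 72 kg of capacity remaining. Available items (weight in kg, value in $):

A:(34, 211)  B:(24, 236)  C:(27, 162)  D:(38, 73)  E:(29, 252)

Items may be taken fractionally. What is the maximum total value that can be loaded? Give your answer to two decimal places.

605.91

Sort by value per unit weight and fill in that order.
Ratios (sorted): B 9.83, E 8.69, A 6.21, C 6.00, D 1.92
take B (24 @ 236); take E (29 @ 252); take 19/34 of A → 117.91. Capacity used 72/72.
Total value = 605.91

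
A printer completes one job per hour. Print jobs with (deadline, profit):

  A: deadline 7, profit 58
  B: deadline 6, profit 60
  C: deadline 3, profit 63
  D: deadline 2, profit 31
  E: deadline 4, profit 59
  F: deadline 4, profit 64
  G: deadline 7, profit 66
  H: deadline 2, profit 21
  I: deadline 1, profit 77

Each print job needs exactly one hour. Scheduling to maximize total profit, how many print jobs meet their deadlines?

Take jobs in profit order; each goes to the latest open slot no later than its deadline.
Profit order: I=77 G=66 F=64 C=63 B=60 E=59 A=58 D=31 H=21
Assign: I→slot 1, G→slot 7, F→slot 4, C→slot 3, B→slot 6, E→slot 2, A→slot 5, D skipped, H skipped.
Slots: [1:I] [2:E] [3:C] [4:F] [5:A] [6:B] [7:G]
7 of 9 scheduled.

7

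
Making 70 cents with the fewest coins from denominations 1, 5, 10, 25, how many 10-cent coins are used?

Use the largest denomination that fits, subtract, and repeat.
70 − 2×25→20 − 2×10→0
Count of 10: 2

2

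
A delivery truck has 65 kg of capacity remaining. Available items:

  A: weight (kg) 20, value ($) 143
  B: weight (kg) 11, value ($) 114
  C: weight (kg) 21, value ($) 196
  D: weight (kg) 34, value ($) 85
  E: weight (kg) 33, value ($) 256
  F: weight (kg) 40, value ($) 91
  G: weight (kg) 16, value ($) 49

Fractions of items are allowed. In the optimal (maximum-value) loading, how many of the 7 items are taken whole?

Order: B (114/11=10.36) > C (196/21=9.33) > E (256/33=7.76) > A (143/20=7.15) > G (49/16=3.06) > D (85/34=2.50) > F (91/40=2.27)
Fill: take B (11 @ 114) → take C (21 @ 196) → take E (33 @ 256); 65/65 used.
3 item(s) taken whole.

3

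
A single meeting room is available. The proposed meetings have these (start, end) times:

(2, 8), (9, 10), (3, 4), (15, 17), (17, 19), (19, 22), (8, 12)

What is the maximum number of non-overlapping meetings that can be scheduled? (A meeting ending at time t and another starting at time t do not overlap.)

Sorted by end: (3,4)  (2,8)  (9,10)  (8,12)  (15,17)  (17,19)  (19,22)
take (3,4); take (9,10); take (15,17); take (17,19); take (19,22).
Selected 5 meetings.

5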